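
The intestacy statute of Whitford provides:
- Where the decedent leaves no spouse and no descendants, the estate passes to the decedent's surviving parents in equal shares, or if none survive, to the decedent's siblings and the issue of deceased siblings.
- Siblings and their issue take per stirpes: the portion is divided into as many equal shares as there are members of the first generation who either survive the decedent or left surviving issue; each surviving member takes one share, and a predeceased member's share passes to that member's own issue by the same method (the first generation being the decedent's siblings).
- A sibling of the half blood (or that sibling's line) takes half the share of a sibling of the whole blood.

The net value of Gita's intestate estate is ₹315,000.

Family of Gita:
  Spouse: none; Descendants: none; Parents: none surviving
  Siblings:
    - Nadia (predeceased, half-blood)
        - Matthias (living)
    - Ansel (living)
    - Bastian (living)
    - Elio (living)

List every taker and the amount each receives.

The entire ₹315,000 passes to the siblings and their issue.
Counting each half-blood sibling's line as half a unit, there are 7/2 units in ₹315,000, so one unit is ₹90,000. Whole-blood lines (Ansel, Bastian, and Elio) take ₹90,000 each; half-blood lines (Nadia) take ₹45,000 each.
Nadia's share (₹45,000) passes entirely to Matthias.

Matthias: ₹45,000; Ansel: ₹90,000; Bastian: ₹90,000; Elio: ₹90,000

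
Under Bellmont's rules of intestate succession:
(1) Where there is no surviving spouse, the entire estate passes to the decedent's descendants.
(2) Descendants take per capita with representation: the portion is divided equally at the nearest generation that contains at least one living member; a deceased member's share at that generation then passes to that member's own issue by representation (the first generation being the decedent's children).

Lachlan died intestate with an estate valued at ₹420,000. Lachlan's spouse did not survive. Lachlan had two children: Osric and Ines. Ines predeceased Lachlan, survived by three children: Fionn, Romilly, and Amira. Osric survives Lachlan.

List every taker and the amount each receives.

Osric: ₹210,000; Fionn: ₹70,000; Romilly: ₹70,000; Amira: ₹70,000

The entire ₹420,000 passes to the descendants.
That amount (₹420,000) is divided into 2 shares of ₹210,000: Osric takes ₹210,000; Ines's ₹210,000 share passes to Ines's issue.
Ines's share (₹210,000) is divided into 3 shares of ₹70,000: Fionn, Romilly, and Amira each take ₹70,000.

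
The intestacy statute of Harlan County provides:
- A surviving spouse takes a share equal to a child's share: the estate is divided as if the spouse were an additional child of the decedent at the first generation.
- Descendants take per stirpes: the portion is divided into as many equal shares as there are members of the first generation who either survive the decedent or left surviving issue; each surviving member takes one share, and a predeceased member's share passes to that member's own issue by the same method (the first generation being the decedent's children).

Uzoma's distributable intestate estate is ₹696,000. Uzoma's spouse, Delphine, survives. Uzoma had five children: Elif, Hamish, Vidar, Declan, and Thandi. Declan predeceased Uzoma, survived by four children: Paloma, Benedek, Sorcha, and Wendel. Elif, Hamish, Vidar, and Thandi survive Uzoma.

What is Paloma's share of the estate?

The spouse counts as an additional share at the children's level, so there are 6 primary shares of ₹116,000. Delphine takes one such share (₹116,000).
The children's combined portion (₹580,000) is divided into 5 shares of ₹116,000: Elif, Hamish, Vidar, and Thandi each take ₹116,000; Declan's ₹116,000 share passes to Declan's issue.
Declan's share (₹116,000) is divided into 4 shares of ₹29,000: Paloma, Benedek, Sorcha, and Wendel each take ₹29,000.

Paloma receives ₹29,000.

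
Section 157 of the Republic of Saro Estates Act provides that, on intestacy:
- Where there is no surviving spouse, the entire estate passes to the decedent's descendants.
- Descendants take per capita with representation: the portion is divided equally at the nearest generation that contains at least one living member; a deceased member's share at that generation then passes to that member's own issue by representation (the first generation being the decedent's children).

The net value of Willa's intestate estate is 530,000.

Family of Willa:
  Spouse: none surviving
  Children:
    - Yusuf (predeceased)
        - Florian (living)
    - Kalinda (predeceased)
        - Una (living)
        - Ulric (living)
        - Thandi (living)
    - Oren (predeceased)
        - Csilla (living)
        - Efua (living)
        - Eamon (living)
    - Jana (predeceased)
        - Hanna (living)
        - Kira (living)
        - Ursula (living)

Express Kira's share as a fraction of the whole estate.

The entire 530,000 passes to the descendants.
No child survives, so the initial division is made at the grandchildren's generation.
That amount (530,000) is divided into 10 shares of 53,000: Florian, Una, Ulric, Thandi, Csilla, Efua, Eamon, Hanna, Kira, and Ursula each take 53,000.

Kira receives 1/10 of the estate.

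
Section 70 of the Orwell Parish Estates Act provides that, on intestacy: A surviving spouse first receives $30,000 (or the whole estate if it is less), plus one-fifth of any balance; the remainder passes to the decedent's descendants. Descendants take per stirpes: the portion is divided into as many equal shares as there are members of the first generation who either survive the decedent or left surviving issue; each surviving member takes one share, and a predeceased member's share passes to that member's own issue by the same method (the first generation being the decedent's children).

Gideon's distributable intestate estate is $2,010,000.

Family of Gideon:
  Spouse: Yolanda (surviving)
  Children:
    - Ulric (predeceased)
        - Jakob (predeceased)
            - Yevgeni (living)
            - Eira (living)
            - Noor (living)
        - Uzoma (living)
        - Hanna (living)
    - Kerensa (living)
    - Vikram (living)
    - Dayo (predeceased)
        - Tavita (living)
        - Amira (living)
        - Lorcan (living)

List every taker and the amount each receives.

Yolanda first takes $30,000, leaving a balance of $1,980,000. Yolanda then takes one-fifth of the balance ($396,000), for a total of $426,000. The remaining $1,584,000 passes to the descendants.
The descendants' portion ($1,584,000) is divided into 4 shares of $396,000: Kerensa and Vikram each take $396,000; Ulric's $396,000 share passes to Ulric's issue; Dayo's $396,000 share passes to Dayo's issue.
Ulric's share ($396,000) is divided into 3 shares of $132,000: Uzoma and Hanna each take $132,000; Jakob's $132,000 share passes to Jakob's issue.
Jakob's share ($132,000) is divided into 3 shares of $44,000: Yevgeni, Eira, and Noor each take $44,000.
Dayo's share ($396,000) is divided into 3 shares of $132,000: Tavita, Amira, and Lorcan each take $132,000.

Yolanda: $426,000; Yevgeni: $44,000; Eira: $44,000; Noor: $44,000; Uzoma: $132,000; Hanna: $132,000; Kerensa: $396,000; Vikram: $396,000; Tavita: $132,000; Amira: $132,000; Lorcan: $132,000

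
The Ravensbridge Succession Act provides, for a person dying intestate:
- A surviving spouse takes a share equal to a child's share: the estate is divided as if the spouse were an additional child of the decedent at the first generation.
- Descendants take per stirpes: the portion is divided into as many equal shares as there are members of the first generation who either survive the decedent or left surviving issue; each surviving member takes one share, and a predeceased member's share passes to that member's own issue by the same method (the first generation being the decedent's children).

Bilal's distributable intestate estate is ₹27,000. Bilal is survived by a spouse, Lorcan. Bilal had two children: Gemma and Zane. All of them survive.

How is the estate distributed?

The spouse counts as an additional share at the children's level, so there are 3 primary shares of ₹9,000. Lorcan takes one such share (₹9,000).
The children's combined portion (₹18,000) is divided into 2 shares of ₹9,000: Gemma and Zane each take ₹9,000.

Lorcan: ₹9,000; Gemma: ₹9,000; Zane: ₹9,000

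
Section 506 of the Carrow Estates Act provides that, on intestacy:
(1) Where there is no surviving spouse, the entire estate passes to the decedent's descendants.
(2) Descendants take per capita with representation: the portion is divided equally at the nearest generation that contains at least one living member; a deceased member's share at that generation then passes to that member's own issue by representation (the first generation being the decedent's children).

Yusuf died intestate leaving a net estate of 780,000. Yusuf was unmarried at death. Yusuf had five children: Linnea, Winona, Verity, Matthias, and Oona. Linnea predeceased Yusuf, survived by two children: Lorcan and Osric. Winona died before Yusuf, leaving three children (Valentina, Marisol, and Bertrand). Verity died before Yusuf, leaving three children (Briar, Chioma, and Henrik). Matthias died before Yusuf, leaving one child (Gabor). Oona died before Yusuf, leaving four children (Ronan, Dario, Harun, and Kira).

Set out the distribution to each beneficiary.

The entire 780,000 passes to the descendants.
No child survives, so the initial division is made at the grandchildren's generation.
That amount (780,000) is divided into 13 shares of 60,000: Lorcan, Osric, Valentina, Marisol, Bertrand, Briar, Chioma, Henrik, Gabor, Ronan, Dario, Harun, and Kira each take 60,000.

Lorcan: 60,000; Osric: 60,000; Valentina: 60,000; Marisol: 60,000; Bertrand: 60,000; Briar: 60,000; Chioma: 60,000; Henrik: 60,000; Gabor: 60,000; Ronan: 60,000; Dario: 60,000; Harun: 60,000; Kira: 60,000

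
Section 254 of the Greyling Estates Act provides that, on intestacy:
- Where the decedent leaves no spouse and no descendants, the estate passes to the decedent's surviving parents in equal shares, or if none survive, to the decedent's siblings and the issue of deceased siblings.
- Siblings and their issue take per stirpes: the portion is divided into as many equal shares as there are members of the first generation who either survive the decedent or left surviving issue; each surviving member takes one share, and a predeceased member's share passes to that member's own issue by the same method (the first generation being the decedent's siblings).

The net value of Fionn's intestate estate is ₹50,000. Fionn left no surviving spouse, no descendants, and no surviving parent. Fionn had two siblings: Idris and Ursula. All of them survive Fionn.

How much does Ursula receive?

Ursula receives ₹25,000.

The entire ₹50,000 passes to the siblings and their issue.
That amount (₹50,000) is divided into 2 shares of ₹25,000: Idris and Ursula each take ₹25,000.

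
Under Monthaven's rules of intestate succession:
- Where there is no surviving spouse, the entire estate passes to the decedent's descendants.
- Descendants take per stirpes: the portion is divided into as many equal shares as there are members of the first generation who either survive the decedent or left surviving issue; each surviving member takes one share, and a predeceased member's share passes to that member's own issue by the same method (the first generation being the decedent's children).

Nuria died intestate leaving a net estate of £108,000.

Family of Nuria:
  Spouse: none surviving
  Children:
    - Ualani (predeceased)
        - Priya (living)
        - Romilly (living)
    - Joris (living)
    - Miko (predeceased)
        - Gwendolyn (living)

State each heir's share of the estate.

The entire £108,000 passes to the descendants.
That amount (£108,000) is divided into 3 shares of £36,000: Joris takes £36,000; Ualani's £36,000 share passes to Ualani's issue; Miko's £36,000 share passes to Miko's issue.
Ualani's share (£36,000) is divided into 2 shares of £18,000: Priya and Romilly each take £18,000.
Miko's share (£36,000) passes entirely to Gwendolyn.

Priya: £18,000; Romilly: £18,000; Joris: £36,000; Gwendolyn: £36,000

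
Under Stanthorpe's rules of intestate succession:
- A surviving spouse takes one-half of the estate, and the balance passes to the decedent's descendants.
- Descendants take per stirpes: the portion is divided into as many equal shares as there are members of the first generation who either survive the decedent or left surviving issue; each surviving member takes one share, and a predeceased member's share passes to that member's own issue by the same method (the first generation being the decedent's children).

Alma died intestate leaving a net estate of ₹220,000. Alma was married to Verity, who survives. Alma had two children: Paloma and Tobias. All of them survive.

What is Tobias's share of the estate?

Tobias receives ₹55,000.

Verity takes one-half of ₹220,000 = ₹110,000. The remaining ₹110,000 passes to the descendants.
The descendants' portion (₹110,000) is divided into 2 shares of ₹55,000: Paloma and Tobias each take ₹55,000.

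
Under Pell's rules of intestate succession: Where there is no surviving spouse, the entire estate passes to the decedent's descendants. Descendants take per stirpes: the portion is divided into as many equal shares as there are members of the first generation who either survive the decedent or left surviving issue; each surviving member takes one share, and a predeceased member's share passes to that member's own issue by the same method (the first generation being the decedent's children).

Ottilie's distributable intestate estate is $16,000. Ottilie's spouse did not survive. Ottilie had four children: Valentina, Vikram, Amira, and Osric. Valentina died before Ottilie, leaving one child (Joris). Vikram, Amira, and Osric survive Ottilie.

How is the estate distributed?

Joris: $4,000; Vikram: $4,000; Amira: $4,000; Osric: $4,000

The entire $16,000 passes to the descendants.
That amount ($16,000) is divided into 4 shares of $4,000: Vikram, Amira, and Osric each take $4,000; Valentina's $4,000 share passes to Valentina's issue.
Valentina's share ($4,000) passes entirely to Joris.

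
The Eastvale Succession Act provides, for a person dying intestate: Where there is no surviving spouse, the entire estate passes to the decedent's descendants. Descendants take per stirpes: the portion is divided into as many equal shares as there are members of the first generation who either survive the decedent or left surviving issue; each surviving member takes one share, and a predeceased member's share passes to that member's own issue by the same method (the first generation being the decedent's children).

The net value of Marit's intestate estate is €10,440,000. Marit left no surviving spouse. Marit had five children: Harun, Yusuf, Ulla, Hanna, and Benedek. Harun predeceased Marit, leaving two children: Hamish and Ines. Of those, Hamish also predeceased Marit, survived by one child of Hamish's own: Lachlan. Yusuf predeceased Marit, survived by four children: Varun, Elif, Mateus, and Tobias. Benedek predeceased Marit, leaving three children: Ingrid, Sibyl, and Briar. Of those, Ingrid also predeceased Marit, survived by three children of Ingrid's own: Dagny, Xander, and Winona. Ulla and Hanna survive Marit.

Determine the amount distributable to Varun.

The entire €10,440,000 passes to the descendants.
That amount (€10,440,000) is divided into 5 shares of €2,088,000: Ulla and Hanna each take €2,088,000; Harun's €2,088,000 share passes to Harun's issue; Yusuf's €2,088,000 share passes to Yusuf's issue; Benedek's €2,088,000 share passes to Benedek's issue.
Harun's share (€2,088,000) is divided into 2 shares of €1,044,000: Ines takes €1,044,000; Hamish's €1,044,000 share passes to Hamish's issue.
Hamish's share (€1,044,000) passes entirely to Lachlan.
Yusuf's share (€2,088,000) is divided into 4 shares of €522,000: Varun, Elif, Mateus, and Tobias each take €522,000.
Benedek's share (€2,088,000) is divided into 3 shares of €696,000: Sibyl and Briar each take €696,000; Ingrid's €696,000 share passes to Ingrid's issue.
Ingrid's share (€696,000) is divided into 3 shares of €232,000: Dagny, Xander, and Winona each take €232,000.

Varun receives €522,000.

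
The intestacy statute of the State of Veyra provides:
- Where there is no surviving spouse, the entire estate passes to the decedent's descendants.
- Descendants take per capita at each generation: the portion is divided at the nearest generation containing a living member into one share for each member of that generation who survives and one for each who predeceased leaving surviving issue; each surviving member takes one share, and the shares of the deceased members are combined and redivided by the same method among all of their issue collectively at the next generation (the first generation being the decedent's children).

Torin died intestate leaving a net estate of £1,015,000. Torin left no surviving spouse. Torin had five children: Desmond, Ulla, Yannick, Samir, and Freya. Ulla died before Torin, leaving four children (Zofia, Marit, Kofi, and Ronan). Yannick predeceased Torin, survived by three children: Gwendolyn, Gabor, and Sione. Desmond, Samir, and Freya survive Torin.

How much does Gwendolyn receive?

The entire £1,015,000 passes to the descendants.
That amount (£1,015,000) is divided at the children's generation into 5 shares of £203,000. Desmond, Samir, and Freya each take £203,000. The 2 shares of the deceased (Ulla and Yannick) are combined into a pool of £406,000.
That pool (£406,000) is divided at the grandchildren's generation equally among Zofia, Marit, Kofi, Ronan, Gwendolyn, Gabor, and Sione: £58,000 each.

Gwendolyn receives £58,000.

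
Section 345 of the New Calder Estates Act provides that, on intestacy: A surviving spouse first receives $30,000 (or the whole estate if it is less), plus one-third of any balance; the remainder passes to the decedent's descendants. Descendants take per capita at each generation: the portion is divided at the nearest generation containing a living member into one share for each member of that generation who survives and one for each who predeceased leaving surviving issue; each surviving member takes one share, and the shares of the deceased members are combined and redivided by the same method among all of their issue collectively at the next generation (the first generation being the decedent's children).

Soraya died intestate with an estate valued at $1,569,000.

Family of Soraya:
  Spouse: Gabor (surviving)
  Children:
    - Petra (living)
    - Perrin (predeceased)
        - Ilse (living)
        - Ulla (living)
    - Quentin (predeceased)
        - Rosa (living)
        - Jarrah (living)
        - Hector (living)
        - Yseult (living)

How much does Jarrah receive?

Gabor first takes $30,000, leaving a balance of $1,539,000. Gabor then takes one-third of the balance ($513,000), for a total of $543,000. The remaining $1,026,000 passes to the descendants.
The descendants' portion ($1,026,000) is divided at the children's generation into 3 shares of $342,000. Petra takes $342,000. The 2 shares of the deceased (Perrin and Quentin) are combined into a pool of $684,000.
That pool ($684,000) is divided at the grandchildren's generation equally among Ilse, Ulla, Rosa, Jarrah, Hector, and Yseult: $114,000 each.

Jarrah receives $114,000.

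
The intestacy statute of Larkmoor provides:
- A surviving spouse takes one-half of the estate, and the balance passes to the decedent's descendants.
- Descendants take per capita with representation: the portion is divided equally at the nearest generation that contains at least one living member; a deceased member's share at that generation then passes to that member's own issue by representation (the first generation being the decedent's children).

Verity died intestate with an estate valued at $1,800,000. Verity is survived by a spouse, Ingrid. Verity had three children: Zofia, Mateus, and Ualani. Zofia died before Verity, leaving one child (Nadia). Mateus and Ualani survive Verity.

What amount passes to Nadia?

Ingrid takes one-half of $1,800,000 = $900,000. The remaining $900,000 passes to the descendants.
The descendants' portion ($900,000) is divided into 3 shares of $300,000: Mateus and Ualani each take $300,000; Zofia's $300,000 share passes to Zofia's issue.
Zofia's share ($300,000) passes entirely to Nadia.

Nadia receives $300,000.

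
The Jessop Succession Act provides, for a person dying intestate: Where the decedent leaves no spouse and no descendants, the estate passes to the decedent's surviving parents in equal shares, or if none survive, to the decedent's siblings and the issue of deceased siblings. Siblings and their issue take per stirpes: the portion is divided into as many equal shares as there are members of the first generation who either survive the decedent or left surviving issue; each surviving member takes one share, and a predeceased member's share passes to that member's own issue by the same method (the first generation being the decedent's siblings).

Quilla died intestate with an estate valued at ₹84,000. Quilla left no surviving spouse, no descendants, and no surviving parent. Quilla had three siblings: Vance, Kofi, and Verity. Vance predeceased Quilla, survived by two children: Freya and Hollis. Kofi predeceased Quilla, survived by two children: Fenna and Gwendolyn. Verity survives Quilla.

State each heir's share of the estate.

The entire ₹84,000 passes to the siblings and their issue.
That amount (₹84,000) is divided into 3 shares of ₹28,000: Verity takes ₹28,000; Vance's ₹28,000 share passes to Vance's issue; Kofi's ₹28,000 share passes to Kofi's issue.
Vance's share (₹28,000) is divided into 2 shares of ₹14,000: Freya and Hollis each take ₹14,000.
Kofi's share (₹28,000) is divided into 2 shares of ₹14,000: Fenna and Gwendolyn each take ₹14,000.

Freya: ₹14,000; Hollis: ₹14,000; Fenna: ₹14,000; Gwendolyn: ₹14,000; Verity: ₹28,000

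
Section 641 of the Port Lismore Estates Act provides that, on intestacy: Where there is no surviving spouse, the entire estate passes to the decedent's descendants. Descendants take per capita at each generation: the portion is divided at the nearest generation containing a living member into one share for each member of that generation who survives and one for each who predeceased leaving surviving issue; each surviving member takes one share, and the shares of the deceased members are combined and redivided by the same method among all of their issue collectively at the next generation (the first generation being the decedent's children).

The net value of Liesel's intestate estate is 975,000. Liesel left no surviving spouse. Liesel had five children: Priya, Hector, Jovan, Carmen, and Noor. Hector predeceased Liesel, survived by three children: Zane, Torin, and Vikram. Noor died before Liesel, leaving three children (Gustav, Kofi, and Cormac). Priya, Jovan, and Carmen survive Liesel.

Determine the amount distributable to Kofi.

Kofi receives 65,000.

The entire 975,000 passes to the descendants.
That amount (975,000) is divided at the children's generation into 5 shares of 195,000. Priya, Jovan, and Carmen each take 195,000. The 2 shares of the deceased (Hector and Noor) are combined into a pool of 390,000.
That pool (390,000) is divided at the grandchildren's generation equally among Zane, Torin, Vikram, Gustav, Kofi, and Cormac: 65,000 each.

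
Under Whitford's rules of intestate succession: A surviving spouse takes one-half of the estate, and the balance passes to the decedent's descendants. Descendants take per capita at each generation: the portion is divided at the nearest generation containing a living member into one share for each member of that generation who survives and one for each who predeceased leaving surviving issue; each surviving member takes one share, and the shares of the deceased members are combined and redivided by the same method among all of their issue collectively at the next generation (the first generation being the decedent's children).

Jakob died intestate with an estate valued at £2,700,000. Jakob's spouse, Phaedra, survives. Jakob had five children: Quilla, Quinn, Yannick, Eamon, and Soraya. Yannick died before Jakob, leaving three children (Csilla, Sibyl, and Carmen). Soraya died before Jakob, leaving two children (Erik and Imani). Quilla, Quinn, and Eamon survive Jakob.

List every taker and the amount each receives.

Phaedra takes one-half of £2,700,000 = £1,350,000. The remaining £1,350,000 passes to the descendants.
The descendants' portion (£1,350,000) is divided at the children's generation into 5 shares of £270,000. Quilla, Quinn, and Eamon each take £270,000. The 2 shares of the deceased (Yannick and Soraya) are combined into a pool of £540,000.
That pool (£540,000) is divided at the grandchildren's generation equally among Csilla, Sibyl, Carmen, Erik, and Imani: £108,000 each.

Phaedra: £1,350,000; Quilla: £270,000; Quinn: £270,000; Csilla: £108,000; Sibyl: £108,000; Carmen: £108,000; Eamon: £270,000; Erik: £108,000; Imani: £108,000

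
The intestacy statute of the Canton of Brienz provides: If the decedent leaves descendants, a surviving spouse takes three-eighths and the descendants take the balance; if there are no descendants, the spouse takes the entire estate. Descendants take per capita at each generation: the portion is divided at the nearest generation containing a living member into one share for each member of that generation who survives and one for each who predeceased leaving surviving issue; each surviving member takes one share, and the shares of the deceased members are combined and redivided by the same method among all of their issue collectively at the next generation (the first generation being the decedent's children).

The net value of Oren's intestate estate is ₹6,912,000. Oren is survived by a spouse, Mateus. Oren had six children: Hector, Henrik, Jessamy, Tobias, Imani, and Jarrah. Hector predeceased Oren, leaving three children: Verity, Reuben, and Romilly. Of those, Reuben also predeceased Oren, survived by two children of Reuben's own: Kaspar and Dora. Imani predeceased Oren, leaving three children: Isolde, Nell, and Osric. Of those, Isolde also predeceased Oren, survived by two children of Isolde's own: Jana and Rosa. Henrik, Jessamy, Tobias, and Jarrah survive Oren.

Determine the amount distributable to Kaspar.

Kaspar receives ₹120,000.

Mateus takes three-eighths of ₹6,912,000 = ₹2,592,000. The remaining ₹4,320,000 passes to the descendants.
The descendants' portion (₹4,320,000) is divided at the children's generation into 6 shares of ₹720,000. Henrik, Jessamy, Tobias, and Jarrah each take ₹720,000. The 2 shares of the deceased (Hector and Imani) are combined into a pool of ₹1,440,000.
That pool (₹1,440,000) is divided at the grandchildren's generation into 6 shares of ₹240,000. Verity, Romilly, Nell, and Osric each take ₹240,000. The 2 shares of the deceased (Reuben and Isolde) are combined into a pool of ₹480,000.
That pool (₹480,000) is divided at the great-grandchildren's generation equally among Kaspar, Dora, Jana, and Rosa: ₹120,000 each.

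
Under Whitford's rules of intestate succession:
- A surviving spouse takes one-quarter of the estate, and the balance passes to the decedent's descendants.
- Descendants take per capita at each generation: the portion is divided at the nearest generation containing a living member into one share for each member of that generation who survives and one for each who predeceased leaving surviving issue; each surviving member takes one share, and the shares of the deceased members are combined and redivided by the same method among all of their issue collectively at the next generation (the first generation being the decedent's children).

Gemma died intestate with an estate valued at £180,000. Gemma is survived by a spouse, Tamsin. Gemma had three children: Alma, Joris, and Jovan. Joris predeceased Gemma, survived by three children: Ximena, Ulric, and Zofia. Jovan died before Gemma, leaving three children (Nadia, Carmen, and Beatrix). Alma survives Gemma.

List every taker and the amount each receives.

Tamsin: £45,000; Alma: £45,000; Ximena: £15,000; Ulric: £15,000; Zofia: £15,000; Nadia: £15,000; Carmen: £15,000; Beatrix: £15,000

Tamsin takes one-quarter of £180,000 = £45,000. The remaining £135,000 passes to the descendants.
The descendants' portion (£135,000) is divided at the children's generation into 3 shares of £45,000. Alma takes £45,000. The 2 shares of the deceased (Joris and Jovan) are combined into a pool of £90,000.
That pool (£90,000) is divided at the grandchildren's generation equally among Ximena, Ulric, Zofia, Nadia, Carmen, and Beatrix: £15,000 each.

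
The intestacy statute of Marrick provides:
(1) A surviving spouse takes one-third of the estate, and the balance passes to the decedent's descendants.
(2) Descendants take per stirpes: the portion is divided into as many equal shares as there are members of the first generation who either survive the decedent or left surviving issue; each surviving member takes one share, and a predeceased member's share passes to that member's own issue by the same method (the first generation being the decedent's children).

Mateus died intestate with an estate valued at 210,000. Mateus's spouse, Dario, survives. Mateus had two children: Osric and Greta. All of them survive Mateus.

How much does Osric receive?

Osric receives 70,000.

Dario takes one-third of 210,000 = 70,000. The remaining 140,000 passes to the descendants.
The descendants' portion (140,000) is divided into 2 shares of 70,000: Osric and Greta each take 70,000.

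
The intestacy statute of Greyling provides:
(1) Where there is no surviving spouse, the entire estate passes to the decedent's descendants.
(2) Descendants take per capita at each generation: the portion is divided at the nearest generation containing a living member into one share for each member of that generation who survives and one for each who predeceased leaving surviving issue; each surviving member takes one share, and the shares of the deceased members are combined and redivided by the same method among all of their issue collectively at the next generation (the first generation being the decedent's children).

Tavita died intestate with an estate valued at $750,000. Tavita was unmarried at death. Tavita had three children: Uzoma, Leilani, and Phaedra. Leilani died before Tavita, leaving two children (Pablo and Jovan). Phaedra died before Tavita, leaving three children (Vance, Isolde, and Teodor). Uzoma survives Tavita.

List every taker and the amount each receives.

Uzoma: $250,000; Pablo: $100,000; Jovan: $100,000; Vance: $100,000; Isolde: $100,000; Teodor: $100,000

The entire $750,000 passes to the descendants.
That amount ($750,000) is divided at the children's generation into 3 shares of $250,000. Uzoma takes $250,000. The 2 shares of the deceased (Leilani and Phaedra) are combined into a pool of $500,000.
That pool ($500,000) is divided at the grandchildren's generation equally among Pablo, Jovan, Vance, Isolde, and Teodor: $100,000 each.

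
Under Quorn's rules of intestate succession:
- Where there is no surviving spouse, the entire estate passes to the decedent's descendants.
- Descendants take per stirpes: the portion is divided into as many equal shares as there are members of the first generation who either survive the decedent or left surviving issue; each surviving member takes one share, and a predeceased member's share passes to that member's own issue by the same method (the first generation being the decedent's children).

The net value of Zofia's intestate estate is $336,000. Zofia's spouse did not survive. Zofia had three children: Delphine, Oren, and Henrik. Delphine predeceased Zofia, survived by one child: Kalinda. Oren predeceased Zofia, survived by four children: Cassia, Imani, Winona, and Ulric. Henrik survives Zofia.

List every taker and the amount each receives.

Kalinda: $112,000; Cassia: $28,000; Imani: $28,000; Winona: $28,000; Ulric: $28,000; Henrik: $112,000

The entire $336,000 passes to the descendants.
That amount ($336,000) is divided into 3 shares of $112,000: Henrik takes $112,000; Delphine's $112,000 share passes to Delphine's issue; Oren's $112,000 share passes to Oren's issue.
Delphine's share ($112,000) passes entirely to Kalinda.
Oren's share ($112,000) is divided into 4 shares of $28,000: Cassia, Imani, Winona, and Ulric each take $28,000.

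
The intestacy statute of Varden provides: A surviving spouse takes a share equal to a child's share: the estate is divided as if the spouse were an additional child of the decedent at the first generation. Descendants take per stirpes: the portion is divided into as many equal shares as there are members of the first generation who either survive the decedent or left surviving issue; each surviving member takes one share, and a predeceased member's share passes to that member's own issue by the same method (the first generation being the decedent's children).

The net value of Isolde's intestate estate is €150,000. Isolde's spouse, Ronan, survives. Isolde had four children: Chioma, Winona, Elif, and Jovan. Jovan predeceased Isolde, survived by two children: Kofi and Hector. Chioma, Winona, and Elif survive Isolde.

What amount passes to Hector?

The spouse counts as an additional share at the children's level, so there are 5 primary shares of €30,000. Ronan takes one such share (€30,000).
The children's combined portion (€120,000) is divided into 4 shares of €30,000: Chioma, Winona, and Elif each take €30,000; Jovan's €30,000 share passes to Jovan's issue.
Jovan's share (€30,000) is divided into 2 shares of €15,000: Kofi and Hector each take €15,000.

Hector receives €15,000.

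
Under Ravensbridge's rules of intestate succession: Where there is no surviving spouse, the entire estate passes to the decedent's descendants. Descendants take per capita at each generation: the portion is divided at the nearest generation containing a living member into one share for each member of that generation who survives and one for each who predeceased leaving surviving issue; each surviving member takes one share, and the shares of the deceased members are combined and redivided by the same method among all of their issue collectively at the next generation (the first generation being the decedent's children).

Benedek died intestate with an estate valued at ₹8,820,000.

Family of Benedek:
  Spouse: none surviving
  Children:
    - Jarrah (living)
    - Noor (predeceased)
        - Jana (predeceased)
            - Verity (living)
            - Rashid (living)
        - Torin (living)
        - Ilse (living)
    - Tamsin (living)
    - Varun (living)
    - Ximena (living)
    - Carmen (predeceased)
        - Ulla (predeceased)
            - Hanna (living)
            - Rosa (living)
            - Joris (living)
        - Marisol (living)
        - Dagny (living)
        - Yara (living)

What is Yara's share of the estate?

The entire ₹8,820,000 passes to the descendants.
That amount (₹8,820,000) is divided at the children's generation into 6 shares of ₹1,470,000. Jarrah, Tamsin, Varun, and Ximena each take ₹1,470,000. The 2 shares of the deceased (Noor and Carmen) are combined into a pool of ₹2,940,000.
That pool (₹2,940,000) is divided at the grandchildren's generation into 7 shares of ₹420,000. Torin, Ilse, Marisol, Dagny, and Yara each take ₹420,000. The 2 shares of the deceased (Jana and Ulla) are combined into a pool of ₹840,000.
That pool (₹840,000) is divided at the great-grandchildren's generation equally among Verity, Rashid, Hanna, Rosa, and Joris: ₹168,000 each.

Yara receives ₹420,000.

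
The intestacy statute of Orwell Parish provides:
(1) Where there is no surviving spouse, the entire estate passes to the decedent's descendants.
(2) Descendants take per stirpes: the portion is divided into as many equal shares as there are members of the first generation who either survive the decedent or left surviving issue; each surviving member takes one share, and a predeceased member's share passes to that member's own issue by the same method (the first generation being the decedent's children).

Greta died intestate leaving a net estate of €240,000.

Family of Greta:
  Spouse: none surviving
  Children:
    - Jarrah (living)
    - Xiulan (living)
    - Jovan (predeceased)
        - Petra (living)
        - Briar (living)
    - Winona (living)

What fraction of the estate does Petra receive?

The entire €240,000 passes to the descendants.
That amount (€240,000) is divided into 4 shares of €60,000: Jarrah, Xiulan, and Winona each take €60,000; Jovan's €60,000 share passes to Jovan's issue.
Jovan's share (€60,000) is divided into 2 shares of €30,000: Petra and Briar each take €30,000.

Petra receives 1/8 of the estate.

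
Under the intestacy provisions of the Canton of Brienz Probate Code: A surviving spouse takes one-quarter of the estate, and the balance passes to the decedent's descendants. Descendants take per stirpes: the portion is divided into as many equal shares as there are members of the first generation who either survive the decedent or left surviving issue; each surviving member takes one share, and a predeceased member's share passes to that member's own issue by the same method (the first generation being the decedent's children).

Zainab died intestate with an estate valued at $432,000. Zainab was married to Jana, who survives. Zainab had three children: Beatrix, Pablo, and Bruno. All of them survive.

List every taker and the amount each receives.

Jana: $108,000; Beatrix: $108,000; Pablo: $108,000; Bruno: $108,000

Jana takes one-quarter of $432,000 = $108,000. The remaining $324,000 passes to the descendants.
The descendants' portion ($324,000) is divided into 3 shares of $108,000: Beatrix, Pablo, and Bruno each take $108,000.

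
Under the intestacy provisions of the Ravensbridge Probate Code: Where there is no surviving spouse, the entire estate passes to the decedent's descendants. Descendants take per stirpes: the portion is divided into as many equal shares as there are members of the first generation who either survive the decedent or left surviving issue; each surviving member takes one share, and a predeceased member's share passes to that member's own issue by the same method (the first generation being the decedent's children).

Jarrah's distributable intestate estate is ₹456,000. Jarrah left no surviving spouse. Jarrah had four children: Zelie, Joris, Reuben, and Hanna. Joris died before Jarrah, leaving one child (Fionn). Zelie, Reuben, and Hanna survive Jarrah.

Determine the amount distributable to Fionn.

Fionn receives ₹114,000.

The entire ₹456,000 passes to the descendants.
That amount (₹456,000) is divided into 4 shares of ₹114,000: Zelie, Reuben, and Hanna each take ₹114,000; Joris's ₹114,000 share passes to Joris's issue.
Joris's share (₹114,000) passes entirely to Fionn.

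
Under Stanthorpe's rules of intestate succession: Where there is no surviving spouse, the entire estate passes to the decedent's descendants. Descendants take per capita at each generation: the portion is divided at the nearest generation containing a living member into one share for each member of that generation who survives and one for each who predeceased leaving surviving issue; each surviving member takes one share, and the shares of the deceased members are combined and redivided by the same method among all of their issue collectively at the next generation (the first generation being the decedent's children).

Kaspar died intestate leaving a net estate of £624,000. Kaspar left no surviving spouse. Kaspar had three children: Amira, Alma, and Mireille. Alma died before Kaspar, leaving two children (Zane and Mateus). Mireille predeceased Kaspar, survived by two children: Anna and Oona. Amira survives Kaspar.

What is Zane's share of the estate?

Zane receives £104,000.

The entire £624,000 passes to the descendants.
That amount (£624,000) is divided at the children's generation into 3 shares of £208,000. Amira takes £208,000. The 2 shares of the deceased (Alma and Mireille) are combined into a pool of £416,000.
That pool (£416,000) is divided at the grandchildren's generation equally among Zane, Mateus, Anna, and Oona: £104,000 each.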